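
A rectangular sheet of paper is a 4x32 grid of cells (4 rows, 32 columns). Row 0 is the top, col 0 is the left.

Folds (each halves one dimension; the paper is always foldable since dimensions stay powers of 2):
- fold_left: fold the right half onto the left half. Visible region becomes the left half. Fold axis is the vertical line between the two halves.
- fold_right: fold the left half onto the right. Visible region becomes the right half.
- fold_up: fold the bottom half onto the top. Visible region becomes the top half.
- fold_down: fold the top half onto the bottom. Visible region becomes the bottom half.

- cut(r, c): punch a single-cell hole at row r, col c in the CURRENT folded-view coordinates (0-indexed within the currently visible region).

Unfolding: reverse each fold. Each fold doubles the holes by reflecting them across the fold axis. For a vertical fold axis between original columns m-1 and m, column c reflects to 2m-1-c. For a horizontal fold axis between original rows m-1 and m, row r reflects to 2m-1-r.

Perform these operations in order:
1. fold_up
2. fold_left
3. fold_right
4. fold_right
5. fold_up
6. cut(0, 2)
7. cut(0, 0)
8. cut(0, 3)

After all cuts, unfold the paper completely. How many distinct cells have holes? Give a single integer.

Op 1 fold_up: fold axis h@2; visible region now rows[0,2) x cols[0,32) = 2x32
Op 2 fold_left: fold axis v@16; visible region now rows[0,2) x cols[0,16) = 2x16
Op 3 fold_right: fold axis v@8; visible region now rows[0,2) x cols[8,16) = 2x8
Op 4 fold_right: fold axis v@12; visible region now rows[0,2) x cols[12,16) = 2x4
Op 5 fold_up: fold axis h@1; visible region now rows[0,1) x cols[12,16) = 1x4
Op 6 cut(0, 2): punch at orig (0,14); cuts so far [(0, 14)]; region rows[0,1) x cols[12,16) = 1x4
Op 7 cut(0, 0): punch at orig (0,12); cuts so far [(0, 12), (0, 14)]; region rows[0,1) x cols[12,16) = 1x4
Op 8 cut(0, 3): punch at orig (0,15); cuts so far [(0, 12), (0, 14), (0, 15)]; region rows[0,1) x cols[12,16) = 1x4
Unfold 1 (reflect across h@1): 6 holes -> [(0, 12), (0, 14), (0, 15), (1, 12), (1, 14), (1, 15)]
Unfold 2 (reflect across v@12): 12 holes -> [(0, 8), (0, 9), (0, 11), (0, 12), (0, 14), (0, 15), (1, 8), (1, 9), (1, 11), (1, 12), (1, 14), (1, 15)]
Unfold 3 (reflect across v@8): 24 holes -> [(0, 0), (0, 1), (0, 3), (0, 4), (0, 6), (0, 7), (0, 8), (0, 9), (0, 11), (0, 12), (0, 14), (0, 15), (1, 0), (1, 1), (1, 3), (1, 4), (1, 6), (1, 7), (1, 8), (1, 9), (1, 11), (1, 12), (1, 14), (1, 15)]
Unfold 4 (reflect across v@16): 48 holes -> [(0, 0), (0, 1), (0, 3), (0, 4), (0, 6), (0, 7), (0, 8), (0, 9), (0, 11), (0, 12), (0, 14), (0, 15), (0, 16), (0, 17), (0, 19), (0, 20), (0, 22), (0, 23), (0, 24), (0, 25), (0, 27), (0, 28), (0, 30), (0, 31), (1, 0), (1, 1), (1, 3), (1, 4), (1, 6), (1, 7), (1, 8), (1, 9), (1, 11), (1, 12), (1, 14), (1, 15), (1, 16), (1, 17), (1, 19), (1, 20), (1, 22), (1, 23), (1, 24), (1, 25), (1, 27), (1, 28), (1, 30), (1, 31)]
Unfold 5 (reflect across h@2): 96 holes -> [(0, 0), (0, 1), (0, 3), (0, 4), (0, 6), (0, 7), (0, 8), (0, 9), (0, 11), (0, 12), (0, 14), (0, 15), (0, 16), (0, 17), (0, 19), (0, 20), (0, 22), (0, 23), (0, 24), (0, 25), (0, 27), (0, 28), (0, 30), (0, 31), (1, 0), (1, 1), (1, 3), (1, 4), (1, 6), (1, 7), (1, 8), (1, 9), (1, 11), (1, 12), (1, 14), (1, 15), (1, 16), (1, 17), (1, 19), (1, 20), (1, 22), (1, 23), (1, 24), (1, 25), (1, 27), (1, 28), (1, 30), (1, 31), (2, 0), (2, 1), (2, 3), (2, 4), (2, 6), (2, 7), (2, 8), (2, 9), (2, 11), (2, 12), (2, 14), (2, 15), (2, 16), (2, 17), (2, 19), (2, 20), (2, 22), (2, 23), (2, 24), (2, 25), (2, 27), (2, 28), (2, 30), (2, 31), (3, 0), (3, 1), (3, 3), (3, 4), (3, 6), (3, 7), (3, 8), (3, 9), (3, 11), (3, 12), (3, 14), (3, 15), (3, 16), (3, 17), (3, 19), (3, 20), (3, 22), (3, 23), (3, 24), (3, 25), (3, 27), (3, 28), (3, 30), (3, 31)]

Answer: 96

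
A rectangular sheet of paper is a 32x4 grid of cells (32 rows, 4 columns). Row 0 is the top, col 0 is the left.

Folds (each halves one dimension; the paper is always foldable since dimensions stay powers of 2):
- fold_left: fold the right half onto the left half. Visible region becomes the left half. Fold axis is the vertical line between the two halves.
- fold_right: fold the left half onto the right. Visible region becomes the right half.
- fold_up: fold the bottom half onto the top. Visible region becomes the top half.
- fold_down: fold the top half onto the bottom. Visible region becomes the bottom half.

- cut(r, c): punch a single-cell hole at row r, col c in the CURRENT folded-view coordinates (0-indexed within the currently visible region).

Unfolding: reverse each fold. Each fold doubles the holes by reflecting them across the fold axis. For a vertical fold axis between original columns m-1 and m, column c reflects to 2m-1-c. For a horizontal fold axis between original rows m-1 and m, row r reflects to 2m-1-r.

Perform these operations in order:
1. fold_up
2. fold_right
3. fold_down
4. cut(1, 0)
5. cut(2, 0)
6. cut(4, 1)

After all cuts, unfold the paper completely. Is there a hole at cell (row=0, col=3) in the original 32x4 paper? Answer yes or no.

Op 1 fold_up: fold axis h@16; visible region now rows[0,16) x cols[0,4) = 16x4
Op 2 fold_right: fold axis v@2; visible region now rows[0,16) x cols[2,4) = 16x2
Op 3 fold_down: fold axis h@8; visible region now rows[8,16) x cols[2,4) = 8x2
Op 4 cut(1, 0): punch at orig (9,2); cuts so far [(9, 2)]; region rows[8,16) x cols[2,4) = 8x2
Op 5 cut(2, 0): punch at orig (10,2); cuts so far [(9, 2), (10, 2)]; region rows[8,16) x cols[2,4) = 8x2
Op 6 cut(4, 1): punch at orig (12,3); cuts so far [(9, 2), (10, 2), (12, 3)]; region rows[8,16) x cols[2,4) = 8x2
Unfold 1 (reflect across h@8): 6 holes -> [(3, 3), (5, 2), (6, 2), (9, 2), (10, 2), (12, 3)]
Unfold 2 (reflect across v@2): 12 holes -> [(3, 0), (3, 3), (5, 1), (5, 2), (6, 1), (6, 2), (9, 1), (9, 2), (10, 1), (10, 2), (12, 0), (12, 3)]
Unfold 3 (reflect across h@16): 24 holes -> [(3, 0), (3, 3), (5, 1), (5, 2), (6, 1), (6, 2), (9, 1), (9, 2), (10, 1), (10, 2), (12, 0), (12, 3), (19, 0), (19, 3), (21, 1), (21, 2), (22, 1), (22, 2), (25, 1), (25, 2), (26, 1), (26, 2), (28, 0), (28, 3)]
Holes: [(3, 0), (3, 3), (5, 1), (5, 2), (6, 1), (6, 2), (9, 1), (9, 2), (10, 1), (10, 2), (12, 0), (12, 3), (19, 0), (19, 3), (21, 1), (21, 2), (22, 1), (22, 2), (25, 1), (25, 2), (26, 1), (26, 2), (28, 0), (28, 3)]

Answer: no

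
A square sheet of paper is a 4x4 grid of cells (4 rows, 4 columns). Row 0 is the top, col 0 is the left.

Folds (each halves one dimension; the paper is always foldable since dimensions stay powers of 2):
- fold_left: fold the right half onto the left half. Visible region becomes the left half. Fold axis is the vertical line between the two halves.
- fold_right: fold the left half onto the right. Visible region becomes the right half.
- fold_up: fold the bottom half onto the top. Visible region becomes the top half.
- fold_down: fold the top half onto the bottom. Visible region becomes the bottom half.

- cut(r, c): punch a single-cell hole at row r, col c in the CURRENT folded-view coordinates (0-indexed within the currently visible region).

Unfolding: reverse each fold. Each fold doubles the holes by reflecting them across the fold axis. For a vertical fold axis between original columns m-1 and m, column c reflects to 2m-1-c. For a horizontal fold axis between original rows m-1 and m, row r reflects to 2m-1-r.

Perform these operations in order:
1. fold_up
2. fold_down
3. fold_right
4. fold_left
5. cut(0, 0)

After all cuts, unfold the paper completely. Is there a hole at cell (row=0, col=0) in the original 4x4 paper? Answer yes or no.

Op 1 fold_up: fold axis h@2; visible region now rows[0,2) x cols[0,4) = 2x4
Op 2 fold_down: fold axis h@1; visible region now rows[1,2) x cols[0,4) = 1x4
Op 3 fold_right: fold axis v@2; visible region now rows[1,2) x cols[2,4) = 1x2
Op 4 fold_left: fold axis v@3; visible region now rows[1,2) x cols[2,3) = 1x1
Op 5 cut(0, 0): punch at orig (1,2); cuts so far [(1, 2)]; region rows[1,2) x cols[2,3) = 1x1
Unfold 1 (reflect across v@3): 2 holes -> [(1, 2), (1, 3)]
Unfold 2 (reflect across v@2): 4 holes -> [(1, 0), (1, 1), (1, 2), (1, 3)]
Unfold 3 (reflect across h@1): 8 holes -> [(0, 0), (0, 1), (0, 2), (0, 3), (1, 0), (1, 1), (1, 2), (1, 3)]
Unfold 4 (reflect across h@2): 16 holes -> [(0, 0), (0, 1), (0, 2), (0, 3), (1, 0), (1, 1), (1, 2), (1, 3), (2, 0), (2, 1), (2, 2), (2, 3), (3, 0), (3, 1), (3, 2), (3, 3)]
Holes: [(0, 0), (0, 1), (0, 2), (0, 3), (1, 0), (1, 1), (1, 2), (1, 3), (2, 0), (2, 1), (2, 2), (2, 3), (3, 0), (3, 1), (3, 2), (3, 3)]

Answer: yes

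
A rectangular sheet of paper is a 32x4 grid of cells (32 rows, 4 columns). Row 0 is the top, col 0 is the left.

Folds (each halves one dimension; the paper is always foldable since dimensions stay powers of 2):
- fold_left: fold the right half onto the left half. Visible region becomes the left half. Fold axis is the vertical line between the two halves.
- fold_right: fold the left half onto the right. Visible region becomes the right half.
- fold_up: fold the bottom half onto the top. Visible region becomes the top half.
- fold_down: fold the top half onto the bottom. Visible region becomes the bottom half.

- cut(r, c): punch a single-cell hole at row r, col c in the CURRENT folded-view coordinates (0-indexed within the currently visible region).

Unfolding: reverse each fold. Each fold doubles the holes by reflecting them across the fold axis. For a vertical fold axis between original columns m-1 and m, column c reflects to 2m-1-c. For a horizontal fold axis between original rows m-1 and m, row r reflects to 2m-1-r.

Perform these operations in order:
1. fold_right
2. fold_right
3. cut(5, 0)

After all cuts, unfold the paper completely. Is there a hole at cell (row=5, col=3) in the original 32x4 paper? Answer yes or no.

Answer: yes

Derivation:
Op 1 fold_right: fold axis v@2; visible region now rows[0,32) x cols[2,4) = 32x2
Op 2 fold_right: fold axis v@3; visible region now rows[0,32) x cols[3,4) = 32x1
Op 3 cut(5, 0): punch at orig (5,3); cuts so far [(5, 3)]; region rows[0,32) x cols[3,4) = 32x1
Unfold 1 (reflect across v@3): 2 holes -> [(5, 2), (5, 3)]
Unfold 2 (reflect across v@2): 4 holes -> [(5, 0), (5, 1), (5, 2), (5, 3)]
Holes: [(5, 0), (5, 1), (5, 2), (5, 3)]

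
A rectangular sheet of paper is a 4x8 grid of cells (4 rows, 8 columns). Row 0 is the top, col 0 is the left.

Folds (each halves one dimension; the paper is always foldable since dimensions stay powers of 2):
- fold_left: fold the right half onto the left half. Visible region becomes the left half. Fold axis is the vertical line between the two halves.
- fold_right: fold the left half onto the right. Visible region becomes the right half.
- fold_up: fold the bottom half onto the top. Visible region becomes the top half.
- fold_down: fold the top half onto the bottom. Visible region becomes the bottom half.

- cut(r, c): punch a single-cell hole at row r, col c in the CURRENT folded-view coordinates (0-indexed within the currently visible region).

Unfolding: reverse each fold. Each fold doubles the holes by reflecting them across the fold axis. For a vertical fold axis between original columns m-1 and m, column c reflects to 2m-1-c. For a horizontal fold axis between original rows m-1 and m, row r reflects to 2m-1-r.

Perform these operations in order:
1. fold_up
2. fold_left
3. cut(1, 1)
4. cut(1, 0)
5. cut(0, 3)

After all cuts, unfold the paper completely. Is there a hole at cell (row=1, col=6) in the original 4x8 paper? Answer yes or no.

Op 1 fold_up: fold axis h@2; visible region now rows[0,2) x cols[0,8) = 2x8
Op 2 fold_left: fold axis v@4; visible region now rows[0,2) x cols[0,4) = 2x4
Op 3 cut(1, 1): punch at orig (1,1); cuts so far [(1, 1)]; region rows[0,2) x cols[0,4) = 2x4
Op 4 cut(1, 0): punch at orig (1,0); cuts so far [(1, 0), (1, 1)]; region rows[0,2) x cols[0,4) = 2x4
Op 5 cut(0, 3): punch at orig (0,3); cuts so far [(0, 3), (1, 0), (1, 1)]; region rows[0,2) x cols[0,4) = 2x4
Unfold 1 (reflect across v@4): 6 holes -> [(0, 3), (0, 4), (1, 0), (1, 1), (1, 6), (1, 7)]
Unfold 2 (reflect across h@2): 12 holes -> [(0, 3), (0, 4), (1, 0), (1, 1), (1, 6), (1, 7), (2, 0), (2, 1), (2, 6), (2, 7), (3, 3), (3, 4)]
Holes: [(0, 3), (0, 4), (1, 0), (1, 1), (1, 6), (1, 7), (2, 0), (2, 1), (2, 6), (2, 7), (3, 3), (3, 4)]

Answer: yes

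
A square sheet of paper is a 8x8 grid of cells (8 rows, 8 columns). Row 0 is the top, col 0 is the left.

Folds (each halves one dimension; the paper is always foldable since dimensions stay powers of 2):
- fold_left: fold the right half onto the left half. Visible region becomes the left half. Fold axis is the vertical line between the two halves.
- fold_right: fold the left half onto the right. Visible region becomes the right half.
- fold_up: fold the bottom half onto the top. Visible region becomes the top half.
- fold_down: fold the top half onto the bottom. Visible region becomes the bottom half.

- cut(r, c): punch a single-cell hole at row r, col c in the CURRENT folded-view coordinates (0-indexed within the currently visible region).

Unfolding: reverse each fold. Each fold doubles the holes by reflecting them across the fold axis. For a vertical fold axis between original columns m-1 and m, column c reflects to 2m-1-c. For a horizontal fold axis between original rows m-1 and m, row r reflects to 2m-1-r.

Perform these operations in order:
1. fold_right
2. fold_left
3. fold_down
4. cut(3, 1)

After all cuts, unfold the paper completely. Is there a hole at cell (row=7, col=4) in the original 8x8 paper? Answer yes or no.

Op 1 fold_right: fold axis v@4; visible region now rows[0,8) x cols[4,8) = 8x4
Op 2 fold_left: fold axis v@6; visible region now rows[0,8) x cols[4,6) = 8x2
Op 3 fold_down: fold axis h@4; visible region now rows[4,8) x cols[4,6) = 4x2
Op 4 cut(3, 1): punch at orig (7,5); cuts so far [(7, 5)]; region rows[4,8) x cols[4,6) = 4x2
Unfold 1 (reflect across h@4): 2 holes -> [(0, 5), (7, 5)]
Unfold 2 (reflect across v@6): 4 holes -> [(0, 5), (0, 6), (7, 5), (7, 6)]
Unfold 3 (reflect across v@4): 8 holes -> [(0, 1), (0, 2), (0, 5), (0, 6), (7, 1), (7, 2), (7, 5), (7, 6)]
Holes: [(0, 1), (0, 2), (0, 5), (0, 6), (7, 1), (7, 2), (7, 5), (7, 6)]

Answer: no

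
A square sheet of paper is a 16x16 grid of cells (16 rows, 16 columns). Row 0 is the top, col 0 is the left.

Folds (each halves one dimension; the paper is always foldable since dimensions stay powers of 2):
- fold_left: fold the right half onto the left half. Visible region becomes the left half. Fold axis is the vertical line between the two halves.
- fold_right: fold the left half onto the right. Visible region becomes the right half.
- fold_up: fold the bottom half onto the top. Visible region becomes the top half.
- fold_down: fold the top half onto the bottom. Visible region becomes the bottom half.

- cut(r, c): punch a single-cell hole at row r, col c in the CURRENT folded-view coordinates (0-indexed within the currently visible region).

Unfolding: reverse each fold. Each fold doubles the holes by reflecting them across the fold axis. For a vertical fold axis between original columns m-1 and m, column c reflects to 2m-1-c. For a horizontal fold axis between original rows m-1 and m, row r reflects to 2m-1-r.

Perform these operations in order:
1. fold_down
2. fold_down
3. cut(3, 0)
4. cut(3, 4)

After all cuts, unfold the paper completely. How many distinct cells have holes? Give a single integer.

Op 1 fold_down: fold axis h@8; visible region now rows[8,16) x cols[0,16) = 8x16
Op 2 fold_down: fold axis h@12; visible region now rows[12,16) x cols[0,16) = 4x16
Op 3 cut(3, 0): punch at orig (15,0); cuts so far [(15, 0)]; region rows[12,16) x cols[0,16) = 4x16
Op 4 cut(3, 4): punch at orig (15,4); cuts so far [(15, 0), (15, 4)]; region rows[12,16) x cols[0,16) = 4x16
Unfold 1 (reflect across h@12): 4 holes -> [(8, 0), (8, 4), (15, 0), (15, 4)]
Unfold 2 (reflect across h@8): 8 holes -> [(0, 0), (0, 4), (7, 0), (7, 4), (8, 0), (8, 4), (15, 0), (15, 4)]

Answer: 8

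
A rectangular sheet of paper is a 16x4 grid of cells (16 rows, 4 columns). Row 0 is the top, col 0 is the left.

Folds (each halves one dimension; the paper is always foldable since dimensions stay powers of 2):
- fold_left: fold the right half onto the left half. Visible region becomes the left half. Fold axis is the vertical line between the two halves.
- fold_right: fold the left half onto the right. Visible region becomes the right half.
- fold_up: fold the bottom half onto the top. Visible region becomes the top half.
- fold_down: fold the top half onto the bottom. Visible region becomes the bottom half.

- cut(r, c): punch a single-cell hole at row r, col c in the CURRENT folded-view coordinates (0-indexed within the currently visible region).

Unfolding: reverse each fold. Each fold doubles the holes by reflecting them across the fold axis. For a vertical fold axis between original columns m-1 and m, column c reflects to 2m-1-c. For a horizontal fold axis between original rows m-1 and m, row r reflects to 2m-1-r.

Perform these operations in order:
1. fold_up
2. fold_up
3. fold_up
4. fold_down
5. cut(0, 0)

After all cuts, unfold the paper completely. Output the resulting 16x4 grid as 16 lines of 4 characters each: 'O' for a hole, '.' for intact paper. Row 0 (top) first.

Answer: O...
O...
O...
O...
O...
O...
O...
O...
O...
O...
O...
O...
O...
O...
O...
O...

Derivation:
Op 1 fold_up: fold axis h@8; visible region now rows[0,8) x cols[0,4) = 8x4
Op 2 fold_up: fold axis h@4; visible region now rows[0,4) x cols[0,4) = 4x4
Op 3 fold_up: fold axis h@2; visible region now rows[0,2) x cols[0,4) = 2x4
Op 4 fold_down: fold axis h@1; visible region now rows[1,2) x cols[0,4) = 1x4
Op 5 cut(0, 0): punch at orig (1,0); cuts so far [(1, 0)]; region rows[1,2) x cols[0,4) = 1x4
Unfold 1 (reflect across h@1): 2 holes -> [(0, 0), (1, 0)]
Unfold 2 (reflect across h@2): 4 holes -> [(0, 0), (1, 0), (2, 0), (3, 0)]
Unfold 3 (reflect across h@4): 8 holes -> [(0, 0), (1, 0), (2, 0), (3, 0), (4, 0), (5, 0), (6, 0), (7, 0)]
Unfold 4 (reflect across h@8): 16 holes -> [(0, 0), (1, 0), (2, 0), (3, 0), (4, 0), (5, 0), (6, 0), (7, 0), (8, 0), (9, 0), (10, 0), (11, 0), (12, 0), (13, 0), (14, 0), (15, 0)]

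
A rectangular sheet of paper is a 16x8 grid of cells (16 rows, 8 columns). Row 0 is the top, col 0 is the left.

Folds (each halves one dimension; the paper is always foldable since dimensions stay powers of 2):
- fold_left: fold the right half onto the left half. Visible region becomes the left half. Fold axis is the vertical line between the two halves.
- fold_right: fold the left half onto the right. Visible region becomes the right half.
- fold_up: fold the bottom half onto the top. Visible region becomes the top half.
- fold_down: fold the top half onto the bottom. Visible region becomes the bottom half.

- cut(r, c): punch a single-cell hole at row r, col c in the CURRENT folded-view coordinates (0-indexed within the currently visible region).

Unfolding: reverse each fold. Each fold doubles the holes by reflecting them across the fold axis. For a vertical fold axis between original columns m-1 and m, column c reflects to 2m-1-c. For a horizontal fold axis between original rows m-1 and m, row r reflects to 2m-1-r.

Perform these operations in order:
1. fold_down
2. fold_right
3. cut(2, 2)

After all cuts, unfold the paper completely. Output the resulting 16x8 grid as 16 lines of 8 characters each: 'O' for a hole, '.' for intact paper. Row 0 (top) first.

Answer: ........
........
........
........
........
.O....O.
........
........
........
........
.O....O.
........
........
........
........
........

Derivation:
Op 1 fold_down: fold axis h@8; visible region now rows[8,16) x cols[0,8) = 8x8
Op 2 fold_right: fold axis v@4; visible region now rows[8,16) x cols[4,8) = 8x4
Op 3 cut(2, 2): punch at orig (10,6); cuts so far [(10, 6)]; region rows[8,16) x cols[4,8) = 8x4
Unfold 1 (reflect across v@4): 2 holes -> [(10, 1), (10, 6)]
Unfold 2 (reflect across h@8): 4 holes -> [(5, 1), (5, 6), (10, 1), (10, 6)]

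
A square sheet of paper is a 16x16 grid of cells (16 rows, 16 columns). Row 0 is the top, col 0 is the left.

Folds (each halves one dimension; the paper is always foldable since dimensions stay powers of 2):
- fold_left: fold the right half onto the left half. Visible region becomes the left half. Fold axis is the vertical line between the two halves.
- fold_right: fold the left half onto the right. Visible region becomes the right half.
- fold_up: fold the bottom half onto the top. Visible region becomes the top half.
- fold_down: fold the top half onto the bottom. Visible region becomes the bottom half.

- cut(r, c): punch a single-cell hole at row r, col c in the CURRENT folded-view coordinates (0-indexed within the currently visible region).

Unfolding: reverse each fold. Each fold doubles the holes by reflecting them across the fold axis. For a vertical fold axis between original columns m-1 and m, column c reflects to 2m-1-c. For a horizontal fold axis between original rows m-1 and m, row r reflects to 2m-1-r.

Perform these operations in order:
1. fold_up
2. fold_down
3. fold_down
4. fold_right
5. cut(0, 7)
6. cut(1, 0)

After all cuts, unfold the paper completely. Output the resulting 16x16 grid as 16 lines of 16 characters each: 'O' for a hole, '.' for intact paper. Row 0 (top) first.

Op 1 fold_up: fold axis h@8; visible region now rows[0,8) x cols[0,16) = 8x16
Op 2 fold_down: fold axis h@4; visible region now rows[4,8) x cols[0,16) = 4x16
Op 3 fold_down: fold axis h@6; visible region now rows[6,8) x cols[0,16) = 2x16
Op 4 fold_right: fold axis v@8; visible region now rows[6,8) x cols[8,16) = 2x8
Op 5 cut(0, 7): punch at orig (6,15); cuts so far [(6, 15)]; region rows[6,8) x cols[8,16) = 2x8
Op 6 cut(1, 0): punch at orig (7,8); cuts so far [(6, 15), (7, 8)]; region rows[6,8) x cols[8,16) = 2x8
Unfold 1 (reflect across v@8): 4 holes -> [(6, 0), (6, 15), (7, 7), (7, 8)]
Unfold 2 (reflect across h@6): 8 holes -> [(4, 7), (4, 8), (5, 0), (5, 15), (6, 0), (6, 15), (7, 7), (7, 8)]
Unfold 3 (reflect across h@4): 16 holes -> [(0, 7), (0, 8), (1, 0), (1, 15), (2, 0), (2, 15), (3, 7), (3, 8), (4, 7), (4, 8), (5, 0), (5, 15), (6, 0), (6, 15), (7, 7), (7, 8)]
Unfold 4 (reflect across h@8): 32 holes -> [(0, 7), (0, 8), (1, 0), (1, 15), (2, 0), (2, 15), (3, 7), (3, 8), (4, 7), (4, 8), (5, 0), (5, 15), (6, 0), (6, 15), (7, 7), (7, 8), (8, 7), (8, 8), (9, 0), (9, 15), (10, 0), (10, 15), (11, 7), (11, 8), (12, 7), (12, 8), (13, 0), (13, 15), (14, 0), (14, 15), (15, 7), (15, 8)]

Answer: .......OO.......
O..............O
O..............O
.......OO.......
.......OO.......
O..............O
O..............O
.......OO.......
.......OO.......
O..............O
O..............O
.......OO.......
.......OO.......
O..............O
O..............O
.......OO.......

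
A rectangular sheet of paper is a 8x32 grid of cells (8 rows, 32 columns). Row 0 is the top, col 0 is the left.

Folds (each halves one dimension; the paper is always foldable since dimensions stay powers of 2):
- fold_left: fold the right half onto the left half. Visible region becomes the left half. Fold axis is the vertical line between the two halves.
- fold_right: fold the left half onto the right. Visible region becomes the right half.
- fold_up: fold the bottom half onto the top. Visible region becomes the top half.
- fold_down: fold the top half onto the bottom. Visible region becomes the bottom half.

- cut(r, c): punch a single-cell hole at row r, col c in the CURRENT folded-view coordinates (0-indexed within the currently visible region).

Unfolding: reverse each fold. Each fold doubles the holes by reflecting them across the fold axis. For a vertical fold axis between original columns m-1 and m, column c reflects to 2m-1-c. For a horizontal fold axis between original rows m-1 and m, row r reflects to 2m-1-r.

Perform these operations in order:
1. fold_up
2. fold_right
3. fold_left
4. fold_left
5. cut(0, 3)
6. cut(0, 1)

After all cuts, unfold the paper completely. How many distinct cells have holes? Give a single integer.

Op 1 fold_up: fold axis h@4; visible region now rows[0,4) x cols[0,32) = 4x32
Op 2 fold_right: fold axis v@16; visible region now rows[0,4) x cols[16,32) = 4x16
Op 3 fold_left: fold axis v@24; visible region now rows[0,4) x cols[16,24) = 4x8
Op 4 fold_left: fold axis v@20; visible region now rows[0,4) x cols[16,20) = 4x4
Op 5 cut(0, 3): punch at orig (0,19); cuts so far [(0, 19)]; region rows[0,4) x cols[16,20) = 4x4
Op 6 cut(0, 1): punch at orig (0,17); cuts so far [(0, 17), (0, 19)]; region rows[0,4) x cols[16,20) = 4x4
Unfold 1 (reflect across v@20): 4 holes -> [(0, 17), (0, 19), (0, 20), (0, 22)]
Unfold 2 (reflect across v@24): 8 holes -> [(0, 17), (0, 19), (0, 20), (0, 22), (0, 25), (0, 27), (0, 28), (0, 30)]
Unfold 3 (reflect across v@16): 16 holes -> [(0, 1), (0, 3), (0, 4), (0, 6), (0, 9), (0, 11), (0, 12), (0, 14), (0, 17), (0, 19), (0, 20), (0, 22), (0, 25), (0, 27), (0, 28), (0, 30)]
Unfold 4 (reflect across h@4): 32 holes -> [(0, 1), (0, 3), (0, 4), (0, 6), (0, 9), (0, 11), (0, 12), (0, 14), (0, 17), (0, 19), (0, 20), (0, 22), (0, 25), (0, 27), (0, 28), (0, 30), (7, 1), (7, 3), (7, 4), (7, 6), (7, 9), (7, 11), (7, 12), (7, 14), (7, 17), (7, 19), (7, 20), (7, 22), (7, 25), (7, 27), (7, 28), (7, 30)]

Answer: 32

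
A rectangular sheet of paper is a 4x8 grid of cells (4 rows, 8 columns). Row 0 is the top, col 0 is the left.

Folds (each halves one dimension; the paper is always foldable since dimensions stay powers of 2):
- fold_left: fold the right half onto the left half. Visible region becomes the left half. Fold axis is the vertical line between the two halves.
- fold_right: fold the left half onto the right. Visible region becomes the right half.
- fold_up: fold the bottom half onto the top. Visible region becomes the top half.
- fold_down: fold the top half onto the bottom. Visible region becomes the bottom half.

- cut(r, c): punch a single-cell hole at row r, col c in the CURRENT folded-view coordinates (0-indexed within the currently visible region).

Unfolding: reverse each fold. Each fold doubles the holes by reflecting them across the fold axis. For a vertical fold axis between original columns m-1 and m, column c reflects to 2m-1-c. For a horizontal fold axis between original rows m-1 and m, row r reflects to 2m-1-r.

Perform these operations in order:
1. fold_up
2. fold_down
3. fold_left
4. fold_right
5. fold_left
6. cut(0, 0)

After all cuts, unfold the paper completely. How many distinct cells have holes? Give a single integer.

Answer: 32

Derivation:
Op 1 fold_up: fold axis h@2; visible region now rows[0,2) x cols[0,8) = 2x8
Op 2 fold_down: fold axis h@1; visible region now rows[1,2) x cols[0,8) = 1x8
Op 3 fold_left: fold axis v@4; visible region now rows[1,2) x cols[0,4) = 1x4
Op 4 fold_right: fold axis v@2; visible region now rows[1,2) x cols[2,4) = 1x2
Op 5 fold_left: fold axis v@3; visible region now rows[1,2) x cols[2,3) = 1x1
Op 6 cut(0, 0): punch at orig (1,2); cuts so far [(1, 2)]; region rows[1,2) x cols[2,3) = 1x1
Unfold 1 (reflect across v@3): 2 holes -> [(1, 2), (1, 3)]
Unfold 2 (reflect across v@2): 4 holes -> [(1, 0), (1, 1), (1, 2), (1, 3)]
Unfold 3 (reflect across v@4): 8 holes -> [(1, 0), (1, 1), (1, 2), (1, 3), (1, 4), (1, 5), (1, 6), (1, 7)]
Unfold 4 (reflect across h@1): 16 holes -> [(0, 0), (0, 1), (0, 2), (0, 3), (0, 4), (0, 5), (0, 6), (0, 7), (1, 0), (1, 1), (1, 2), (1, 3), (1, 4), (1, 5), (1, 6), (1, 7)]
Unfold 5 (reflect across h@2): 32 holes -> [(0, 0), (0, 1), (0, 2), (0, 3), (0, 4), (0, 5), (0, 6), (0, 7), (1, 0), (1, 1), (1, 2), (1, 3), (1, 4), (1, 5), (1, 6), (1, 7), (2, 0), (2, 1), (2, 2), (2, 3), (2, 4), (2, 5), (2, 6), (2, 7), (3, 0), (3, 1), (3, 2), (3, 3), (3, 4), (3, 5), (3, 6), (3, 7)]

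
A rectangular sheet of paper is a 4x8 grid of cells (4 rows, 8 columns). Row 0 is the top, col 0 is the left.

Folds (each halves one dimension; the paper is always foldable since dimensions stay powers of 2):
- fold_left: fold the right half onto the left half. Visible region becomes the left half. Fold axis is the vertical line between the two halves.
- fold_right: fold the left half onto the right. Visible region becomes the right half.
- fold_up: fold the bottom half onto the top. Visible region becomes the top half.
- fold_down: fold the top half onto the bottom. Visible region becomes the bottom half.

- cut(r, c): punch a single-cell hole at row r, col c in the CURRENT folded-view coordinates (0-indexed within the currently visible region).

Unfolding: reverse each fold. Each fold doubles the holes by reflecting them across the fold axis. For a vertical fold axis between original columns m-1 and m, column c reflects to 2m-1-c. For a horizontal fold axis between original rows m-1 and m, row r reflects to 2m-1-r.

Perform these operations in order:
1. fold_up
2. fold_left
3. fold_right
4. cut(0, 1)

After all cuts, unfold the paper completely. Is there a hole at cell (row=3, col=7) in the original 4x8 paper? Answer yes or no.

Op 1 fold_up: fold axis h@2; visible region now rows[0,2) x cols[0,8) = 2x8
Op 2 fold_left: fold axis v@4; visible region now rows[0,2) x cols[0,4) = 2x4
Op 3 fold_right: fold axis v@2; visible region now rows[0,2) x cols[2,4) = 2x2
Op 4 cut(0, 1): punch at orig (0,3); cuts so far [(0, 3)]; region rows[0,2) x cols[2,4) = 2x2
Unfold 1 (reflect across v@2): 2 holes -> [(0, 0), (0, 3)]
Unfold 2 (reflect across v@4): 4 holes -> [(0, 0), (0, 3), (0, 4), (0, 7)]
Unfold 3 (reflect across h@2): 8 holes -> [(0, 0), (0, 3), (0, 4), (0, 7), (3, 0), (3, 3), (3, 4), (3, 7)]
Holes: [(0, 0), (0, 3), (0, 4), (0, 7), (3, 0), (3, 3), (3, 4), (3, 7)]

Answer: yes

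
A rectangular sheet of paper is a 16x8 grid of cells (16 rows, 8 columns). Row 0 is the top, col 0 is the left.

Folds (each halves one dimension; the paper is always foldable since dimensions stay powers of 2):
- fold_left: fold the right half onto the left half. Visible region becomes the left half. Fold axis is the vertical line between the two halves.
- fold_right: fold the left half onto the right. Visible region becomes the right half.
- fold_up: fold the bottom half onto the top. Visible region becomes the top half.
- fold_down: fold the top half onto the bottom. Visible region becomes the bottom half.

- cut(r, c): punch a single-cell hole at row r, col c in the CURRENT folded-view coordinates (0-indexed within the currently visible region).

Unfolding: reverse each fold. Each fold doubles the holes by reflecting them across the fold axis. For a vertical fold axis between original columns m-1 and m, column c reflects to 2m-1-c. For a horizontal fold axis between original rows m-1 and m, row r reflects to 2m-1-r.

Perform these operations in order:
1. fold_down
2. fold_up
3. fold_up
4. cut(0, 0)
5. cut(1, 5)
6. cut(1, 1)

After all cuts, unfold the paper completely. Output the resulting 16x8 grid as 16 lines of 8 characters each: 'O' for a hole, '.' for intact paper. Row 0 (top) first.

Answer: O.......
.O...O..
.O...O..
O.......
O.......
.O...O..
.O...O..
O.......
O.......
.O...O..
.O...O..
O.......
O.......
.O...O..
.O...O..
O.......

Derivation:
Op 1 fold_down: fold axis h@8; visible region now rows[8,16) x cols[0,8) = 8x8
Op 2 fold_up: fold axis h@12; visible region now rows[8,12) x cols[0,8) = 4x8
Op 3 fold_up: fold axis h@10; visible region now rows[8,10) x cols[0,8) = 2x8
Op 4 cut(0, 0): punch at orig (8,0); cuts so far [(8, 0)]; region rows[8,10) x cols[0,8) = 2x8
Op 5 cut(1, 5): punch at orig (9,5); cuts so far [(8, 0), (9, 5)]; region rows[8,10) x cols[0,8) = 2x8
Op 6 cut(1, 1): punch at orig (9,1); cuts so far [(8, 0), (9, 1), (9, 5)]; region rows[8,10) x cols[0,8) = 2x8
Unfold 1 (reflect across h@10): 6 holes -> [(8, 0), (9, 1), (9, 5), (10, 1), (10, 5), (11, 0)]
Unfold 2 (reflect across h@12): 12 holes -> [(8, 0), (9, 1), (9, 5), (10, 1), (10, 5), (11, 0), (12, 0), (13, 1), (13, 5), (14, 1), (14, 5), (15, 0)]
Unfold 3 (reflect across h@8): 24 holes -> [(0, 0), (1, 1), (1, 5), (2, 1), (2, 5), (3, 0), (4, 0), (5, 1), (5, 5), (6, 1), (6, 5), (7, 0), (8, 0), (9, 1), (9, 5), (10, 1), (10, 5), (11, 0), (12, 0), (13, 1), (13, 5), (14, 1), (14, 5), (15, 0)]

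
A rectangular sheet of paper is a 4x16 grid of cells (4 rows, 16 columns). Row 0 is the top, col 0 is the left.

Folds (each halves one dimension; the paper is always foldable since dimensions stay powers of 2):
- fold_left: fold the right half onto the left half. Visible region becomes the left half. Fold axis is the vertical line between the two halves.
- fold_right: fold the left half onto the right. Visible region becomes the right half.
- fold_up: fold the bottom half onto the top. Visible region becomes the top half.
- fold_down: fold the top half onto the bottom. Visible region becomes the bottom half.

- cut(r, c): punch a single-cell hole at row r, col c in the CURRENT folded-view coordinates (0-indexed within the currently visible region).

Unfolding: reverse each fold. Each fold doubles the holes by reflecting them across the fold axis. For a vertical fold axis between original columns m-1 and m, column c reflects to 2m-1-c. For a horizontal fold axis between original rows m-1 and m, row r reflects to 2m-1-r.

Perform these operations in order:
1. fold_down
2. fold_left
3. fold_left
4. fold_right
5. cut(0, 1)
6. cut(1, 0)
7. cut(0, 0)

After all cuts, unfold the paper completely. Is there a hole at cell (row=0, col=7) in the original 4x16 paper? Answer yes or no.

Op 1 fold_down: fold axis h@2; visible region now rows[2,4) x cols[0,16) = 2x16
Op 2 fold_left: fold axis v@8; visible region now rows[2,4) x cols[0,8) = 2x8
Op 3 fold_left: fold axis v@4; visible region now rows[2,4) x cols[0,4) = 2x4
Op 4 fold_right: fold axis v@2; visible region now rows[2,4) x cols[2,4) = 2x2
Op 5 cut(0, 1): punch at orig (2,3); cuts so far [(2, 3)]; region rows[2,4) x cols[2,4) = 2x2
Op 6 cut(1, 0): punch at orig (3,2); cuts so far [(2, 3), (3, 2)]; region rows[2,4) x cols[2,4) = 2x2
Op 7 cut(0, 0): punch at orig (2,2); cuts so far [(2, 2), (2, 3), (3, 2)]; region rows[2,4) x cols[2,4) = 2x2
Unfold 1 (reflect across v@2): 6 holes -> [(2, 0), (2, 1), (2, 2), (2, 3), (3, 1), (3, 2)]
Unfold 2 (reflect across v@4): 12 holes -> [(2, 0), (2, 1), (2, 2), (2, 3), (2, 4), (2, 5), (2, 6), (2, 7), (3, 1), (3, 2), (3, 5), (3, 6)]
Unfold 3 (reflect across v@8): 24 holes -> [(2, 0), (2, 1), (2, 2), (2, 3), (2, 4), (2, 5), (2, 6), (2, 7), (2, 8), (2, 9), (2, 10), (2, 11), (2, 12), (2, 13), (2, 14), (2, 15), (3, 1), (3, 2), (3, 5), (3, 6), (3, 9), (3, 10), (3, 13), (3, 14)]
Unfold 4 (reflect across h@2): 48 holes -> [(0, 1), (0, 2), (0, 5), (0, 6), (0, 9), (0, 10), (0, 13), (0, 14), (1, 0), (1, 1), (1, 2), (1, 3), (1, 4), (1, 5), (1, 6), (1, 7), (1, 8), (1, 9), (1, 10), (1, 11), (1, 12), (1, 13), (1, 14), (1, 15), (2, 0), (2, 1), (2, 2), (2, 3), (2, 4), (2, 5), (2, 6), (2, 7), (2, 8), (2, 9), (2, 10), (2, 11), (2, 12), (2, 13), (2, 14), (2, 15), (3, 1), (3, 2), (3, 5), (3, 6), (3, 9), (3, 10), (3, 13), (3, 14)]
Holes: [(0, 1), (0, 2), (0, 5), (0, 6), (0, 9), (0, 10), (0, 13), (0, 14), (1, 0), (1, 1), (1, 2), (1, 3), (1, 4), (1, 5), (1, 6), (1, 7), (1, 8), (1, 9), (1, 10), (1, 11), (1, 12), (1, 13), (1, 14), (1, 15), (2, 0), (2, 1), (2, 2), (2, 3), (2, 4), (2, 5), (2, 6), (2, 7), (2, 8), (2, 9), (2, 10), (2, 11), (2, 12), (2, 13), (2, 14), (2, 15), (3, 1), (3, 2), (3, 5), (3, 6), (3, 9), (3, 10), (3, 13), (3, 14)]

Answer: no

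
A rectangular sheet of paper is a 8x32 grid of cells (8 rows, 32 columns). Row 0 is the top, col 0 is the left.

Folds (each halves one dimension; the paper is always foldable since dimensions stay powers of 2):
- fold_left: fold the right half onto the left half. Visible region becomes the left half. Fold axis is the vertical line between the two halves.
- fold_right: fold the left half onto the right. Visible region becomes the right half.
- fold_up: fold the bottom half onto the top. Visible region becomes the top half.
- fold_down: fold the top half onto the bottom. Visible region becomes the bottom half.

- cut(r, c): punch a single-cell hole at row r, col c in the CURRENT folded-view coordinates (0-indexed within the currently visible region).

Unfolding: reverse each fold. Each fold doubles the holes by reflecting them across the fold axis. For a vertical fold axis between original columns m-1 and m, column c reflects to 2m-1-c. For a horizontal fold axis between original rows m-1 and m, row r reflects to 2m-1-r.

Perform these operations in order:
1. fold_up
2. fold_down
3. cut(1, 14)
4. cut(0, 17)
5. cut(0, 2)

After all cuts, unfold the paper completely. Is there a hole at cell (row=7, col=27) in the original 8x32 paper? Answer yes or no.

Answer: no

Derivation:
Op 1 fold_up: fold axis h@4; visible region now rows[0,4) x cols[0,32) = 4x32
Op 2 fold_down: fold axis h@2; visible region now rows[2,4) x cols[0,32) = 2x32
Op 3 cut(1, 14): punch at orig (3,14); cuts so far [(3, 14)]; region rows[2,4) x cols[0,32) = 2x32
Op 4 cut(0, 17): punch at orig (2,17); cuts so far [(2, 17), (3, 14)]; region rows[2,4) x cols[0,32) = 2x32
Op 5 cut(0, 2): punch at orig (2,2); cuts so far [(2, 2), (2, 17), (3, 14)]; region rows[2,4) x cols[0,32) = 2x32
Unfold 1 (reflect across h@2): 6 holes -> [(0, 14), (1, 2), (1, 17), (2, 2), (2, 17), (3, 14)]
Unfold 2 (reflect across h@4): 12 holes -> [(0, 14), (1, 2), (1, 17), (2, 2), (2, 17), (3, 14), (4, 14), (5, 2), (5, 17), (6, 2), (6, 17), (7, 14)]
Holes: [(0, 14), (1, 2), (1, 17), (2, 2), (2, 17), (3, 14), (4, 14), (5, 2), (5, 17), (6, 2), (6, 17), (7, 14)]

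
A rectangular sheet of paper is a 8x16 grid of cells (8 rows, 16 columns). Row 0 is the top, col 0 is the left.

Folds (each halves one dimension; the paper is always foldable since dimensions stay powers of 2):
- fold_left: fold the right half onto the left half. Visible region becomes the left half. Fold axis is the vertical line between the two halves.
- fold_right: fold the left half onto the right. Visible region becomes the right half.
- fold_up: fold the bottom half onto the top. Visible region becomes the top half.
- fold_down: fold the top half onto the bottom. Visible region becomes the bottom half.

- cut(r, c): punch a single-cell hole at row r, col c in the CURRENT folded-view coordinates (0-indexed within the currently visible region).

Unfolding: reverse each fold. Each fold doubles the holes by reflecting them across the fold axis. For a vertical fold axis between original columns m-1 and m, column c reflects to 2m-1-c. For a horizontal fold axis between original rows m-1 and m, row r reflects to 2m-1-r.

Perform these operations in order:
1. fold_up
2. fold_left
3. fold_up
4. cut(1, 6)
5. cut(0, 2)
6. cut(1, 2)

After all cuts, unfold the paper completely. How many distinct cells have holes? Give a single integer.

Answer: 24

Derivation:
Op 1 fold_up: fold axis h@4; visible region now rows[0,4) x cols[0,16) = 4x16
Op 2 fold_left: fold axis v@8; visible region now rows[0,4) x cols[0,8) = 4x8
Op 3 fold_up: fold axis h@2; visible region now rows[0,2) x cols[0,8) = 2x8
Op 4 cut(1, 6): punch at orig (1,6); cuts so far [(1, 6)]; region rows[0,2) x cols[0,8) = 2x8
Op 5 cut(0, 2): punch at orig (0,2); cuts so far [(0, 2), (1, 6)]; region rows[0,2) x cols[0,8) = 2x8
Op 6 cut(1, 2): punch at orig (1,2); cuts so far [(0, 2), (1, 2), (1, 6)]; region rows[0,2) x cols[0,8) = 2x8
Unfold 1 (reflect across h@2): 6 holes -> [(0, 2), (1, 2), (1, 6), (2, 2), (2, 6), (3, 2)]
Unfold 2 (reflect across v@8): 12 holes -> [(0, 2), (0, 13), (1, 2), (1, 6), (1, 9), (1, 13), (2, 2), (2, 6), (2, 9), (2, 13), (3, 2), (3, 13)]
Unfold 3 (reflect across h@4): 24 holes -> [(0, 2), (0, 13), (1, 2), (1, 6), (1, 9), (1, 13), (2, 2), (2, 6), (2, 9), (2, 13), (3, 2), (3, 13), (4, 2), (4, 13), (5, 2), (5, 6), (5, 9), (5, 13), (6, 2), (6, 6), (6, 9), (6, 13), (7, 2), (7, 13)]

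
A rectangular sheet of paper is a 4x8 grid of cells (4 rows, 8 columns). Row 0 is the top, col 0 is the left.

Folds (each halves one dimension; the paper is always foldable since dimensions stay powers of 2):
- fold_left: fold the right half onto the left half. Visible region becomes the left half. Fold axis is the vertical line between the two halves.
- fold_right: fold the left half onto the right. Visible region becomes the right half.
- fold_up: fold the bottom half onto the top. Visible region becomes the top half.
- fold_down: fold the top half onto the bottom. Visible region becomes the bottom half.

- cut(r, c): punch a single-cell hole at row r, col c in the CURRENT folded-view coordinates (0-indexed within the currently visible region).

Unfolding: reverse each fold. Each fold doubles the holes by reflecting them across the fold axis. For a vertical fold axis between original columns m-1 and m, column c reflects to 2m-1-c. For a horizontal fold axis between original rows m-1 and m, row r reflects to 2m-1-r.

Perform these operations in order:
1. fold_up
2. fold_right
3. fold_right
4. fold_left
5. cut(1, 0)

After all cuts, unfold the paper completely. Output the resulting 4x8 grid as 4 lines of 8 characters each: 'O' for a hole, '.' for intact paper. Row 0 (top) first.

Answer: ........
OOOOOOOO
OOOOOOOO
........

Derivation:
Op 1 fold_up: fold axis h@2; visible region now rows[0,2) x cols[0,8) = 2x8
Op 2 fold_right: fold axis v@4; visible region now rows[0,2) x cols[4,8) = 2x4
Op 3 fold_right: fold axis v@6; visible region now rows[0,2) x cols[6,8) = 2x2
Op 4 fold_left: fold axis v@7; visible region now rows[0,2) x cols[6,7) = 2x1
Op 5 cut(1, 0): punch at orig (1,6); cuts so far [(1, 6)]; region rows[0,2) x cols[6,7) = 2x1
Unfold 1 (reflect across v@7): 2 holes -> [(1, 6), (1, 7)]
Unfold 2 (reflect across v@6): 4 holes -> [(1, 4), (1, 5), (1, 6), (1, 7)]
Unfold 3 (reflect across v@4): 8 holes -> [(1, 0), (1, 1), (1, 2), (1, 3), (1, 4), (1, 5), (1, 6), (1, 7)]
Unfold 4 (reflect across h@2): 16 holes -> [(1, 0), (1, 1), (1, 2), (1, 3), (1, 4), (1, 5), (1, 6), (1, 7), (2, 0), (2, 1), (2, 2), (2, 3), (2, 4), (2, 5), (2, 6), (2, 7)]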